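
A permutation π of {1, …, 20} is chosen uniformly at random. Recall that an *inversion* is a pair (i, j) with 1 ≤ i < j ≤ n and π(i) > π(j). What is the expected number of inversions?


Write X = Σ X_I over the C(20, 2) = 190 pairs i < j, with X_I the indicator of one inversion.
There are 190 indicators.
For each fixed pair i < j, the values π(i) and π(j) are two distinct elements of {1, …, 20} in uniformly random order; by symmetry P[π(i) > π(j)] = 1/2.
By linearity: E[X] = 190 · (1/2) = C(20, 2) · (1/2) = 190/2 = 95 ≈ 95.000000.

E[X] = 95 = 95.000000.


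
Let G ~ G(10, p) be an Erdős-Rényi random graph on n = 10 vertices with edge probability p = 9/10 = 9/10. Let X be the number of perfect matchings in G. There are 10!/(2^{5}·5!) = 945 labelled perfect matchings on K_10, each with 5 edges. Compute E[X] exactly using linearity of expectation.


K_10 has 10!/(2^{5}·5!) = 945 labelled perfect matchings.
For each such perfect matching H, let X_H = 1 if all 5 edges of H are present in G. Then P[X_H = 1] = p^{5} = (9/10)^{5} = 59049/100000.
By linearity of expectation: E[X] = Σ_H E[X_H] = 945 · p^{5} = 945 · 59049/100000 = 11160261/20000.
Numerically: E[X] ≈ 558.01.

E[X] = 945 · (9/10)^{5} = 11160261/20000 ≈ 558.01.


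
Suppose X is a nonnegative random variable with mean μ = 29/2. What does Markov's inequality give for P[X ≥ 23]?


μ = E[X] = 29/2, a = 23.
Markov: P[X ≥ 23] ≤ μ/a = (29/2)/23 = 29/46.
Numerically: ≈ 0.630435.
(Since a = 23 > μ = 14.500000, the bound 29/46 is < 1 and informative.)

P[X ≥ 23] ≤ 29/46 ≈ 0.630435.


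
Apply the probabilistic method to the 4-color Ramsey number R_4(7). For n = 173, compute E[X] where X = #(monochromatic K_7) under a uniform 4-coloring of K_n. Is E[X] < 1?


E[X] = C(173, 7) · 4^{1 − 21} = 813769676772 · 4^{−20} = 813769676772/1099511627776.
As a reduced fraction: E[X] = 203442419193/274877906944 ≈ 0.74012.
Is E[X] < 1? YES.
Since E[X] < 1, there exists a 4-coloring of K_{173} with no monochromatic K_7; hence R_4(7) > 173.

E[X] = 203442419193/274877906944 ≈ 0.74012; E[X] < 1, so R_4(7) > 173.


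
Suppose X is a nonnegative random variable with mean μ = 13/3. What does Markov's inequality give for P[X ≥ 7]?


μ = E[X] = 13/3, a = 7.
Markov: P[X ≥ 7] ≤ μ/a = (13/3)/7 = 13/21.
Numerically: ≈ 0.6190.
(Since a = 7 > μ = 4.3333, the bound 13/21 is < 1 and informative.)

P[X ≥ 7] ≤ 13/21 ≈ 0.6190.


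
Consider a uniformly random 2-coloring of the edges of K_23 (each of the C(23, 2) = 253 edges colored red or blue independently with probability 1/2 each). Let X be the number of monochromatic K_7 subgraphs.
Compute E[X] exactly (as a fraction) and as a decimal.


Let X = Σ_S X_S over the C(23, 7) = 245157 subsets S of size 7, where X_S = 1 if the K_7 on S is monochromatic.
For a fixed S, the K_7 on S has C(7, 2) = 21 edges. P[all 21 edges red] = (1/2)^21, and likewise for blue, so P[monochromatic] = 2·(1/2)^21 = 2^{1 − 21} = 1/1048576.
By linearity of expectation: E[X] = C(23, 7) · 2^{1 − 21} = 245157 · 1/1048576 = 245157/1048576.
Numerically: E[X] ≈ 0.2338.

E[X] = C(23,7)·2^(1−C(7,2)) = 245157/1048576 ≈ 0.2338.


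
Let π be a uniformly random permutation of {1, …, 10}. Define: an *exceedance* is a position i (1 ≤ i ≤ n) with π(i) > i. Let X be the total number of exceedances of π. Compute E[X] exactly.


Write X = Σ_{i=1}^{10} X_i, where X_i = 1_{π(i) > i}.
For each fixed i, π(i) is uniform over {1, …, 10} (marginal of a uniform permutation), so P[π(i) > i] = (n − i)/n. Summing: Σ_{i=1}^{10} (n − i)/n = (0 + 1 + … + 9)/10 = 10(10 − 1)/(2·10) = (10 − 1)/2.
Hence E[X] = Σ_{i=1}^{10} (10 − i)/10 = 9/2 ≈ 4.500000.

E[X] = 9/2 = 4.500000.


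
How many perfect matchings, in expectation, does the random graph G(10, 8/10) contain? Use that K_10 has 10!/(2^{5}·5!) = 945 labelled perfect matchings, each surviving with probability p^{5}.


K_10 has 10!/(2^{5}·5!) = 945 labelled perfect matchings.
For each such perfect matching H, let X_H = 1 if all 5 edges of H are present in G. Then P[X_H = 1] = p^{5} = (4/5)^{5} = 1024/3125.
By linearity of expectation: E[X] = Σ_H E[X_H] = 945 · p^{5} = 945 · 1024/3125 = 193536/625.
Numerically: E[X] ≈ 309.7.

E[X] = 945 · (4/5)^{5} = 193536/625 ≈ 309.7.


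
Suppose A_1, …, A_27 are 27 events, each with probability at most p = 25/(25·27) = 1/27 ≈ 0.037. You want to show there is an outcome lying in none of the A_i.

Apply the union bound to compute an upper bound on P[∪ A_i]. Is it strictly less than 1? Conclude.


Union bound: P[∪_{i=1}^{27} A_i] ≤ Σ_i P[A_i] ≤ 27·p = 27·(1/27) = 1.
Numerically: 1 ≈ 1.000.
Is 1 < 1? NO.
Since the bound 1 is ≥ 1, the union bound is uninformative here; it does NOT by itself certify existence.

27·p = 1 ≈ 1.000; existence NOT certified by the union bound.


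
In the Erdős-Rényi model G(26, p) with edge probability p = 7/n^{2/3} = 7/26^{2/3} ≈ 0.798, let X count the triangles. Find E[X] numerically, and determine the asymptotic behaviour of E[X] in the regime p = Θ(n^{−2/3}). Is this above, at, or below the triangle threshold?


Number of potential triangles: C(26, 3) = 2600.
Each occurs with probability p³ ≈ (0.798)³ ≈ 5.07396e-01.
By linearity: E[X] = C(26, 3)·p³ ≈ 2600 · 5.07396e-01 ≈ 1319.231.
Since α = 2/3 < 1, p = c/n^{2/3} ≫ 1/n is above the triangle threshold p ~ 1/n. Asymptotically E[X] ~ (c³/6)·n^{3(1−α)} = (7³/6)·n^{1} → ∞; triangles are abundant w.h.p.

E[X] ≈ 1319.231; in regime p = Θ(1/n^{2/3}) E[X] diverges (above the triangle threshold p ~ 1/n).


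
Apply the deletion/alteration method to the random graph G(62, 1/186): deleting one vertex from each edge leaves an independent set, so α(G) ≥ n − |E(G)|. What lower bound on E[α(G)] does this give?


E[|E(G)|] = C(62, 2)·p = 1891 · (1/186) = 61/6.
E[α(G)] ≥ n − E[|E(G)|] = 62 − 61/6 = 311/6.
Numerically: ≈ 51.833.
(This is only a lower bound; the true E[α(G)] may be larger.)

E[α(G)] ≥ 311/6 ≈ 51.833.


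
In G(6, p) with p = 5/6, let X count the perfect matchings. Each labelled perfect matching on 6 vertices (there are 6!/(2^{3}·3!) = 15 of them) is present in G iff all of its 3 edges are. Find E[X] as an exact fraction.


K_6 has 6!/(2^{3}·3!) = 15 labelled perfect matchings.
For each such perfect matching H, let X_H = 1 if all 3 edges of H are present in G. Then P[X_H = 1] = p^{3} = (5/6)^{3} = 125/216.
Summing the indicators: E[X] = Σ_H E[X_H] = 15 · p^{3} = 15 · 125/216 = 625/72.
Numerically: E[X] ≈ 8.68056.

E[X] = 15 · (5/6)^{3} = 625/72 ≈ 8.68056.


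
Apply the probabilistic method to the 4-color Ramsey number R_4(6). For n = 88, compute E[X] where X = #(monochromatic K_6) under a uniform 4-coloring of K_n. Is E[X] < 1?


E[X] = C(88, 6) · 4^{1 − 15} = 541931236 · 4^{−14} = 541931236/268435456.
As a reduced fraction: E[X] = 135482809/67108864 ≈ 2.0189.
Is E[X] < 1? NO.
Since E[X] ≥ 1, the first-moment bound is inconclusive at n = 88; it does NOT by itself certify R_4(6) > 88.

E[X] = 135482809/67108864 ≈ 2.0189; E[X] ≥ 1; first-moment method inconclusive here.


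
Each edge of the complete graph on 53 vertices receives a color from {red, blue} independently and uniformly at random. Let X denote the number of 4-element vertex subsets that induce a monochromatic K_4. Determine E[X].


Let X = Σ_S X_S over the C(53, 4) = 292825 subsets S of size 4, where X_S = 1 if the K_4 on S is monochromatic.
For a fixed S, the K_4 on S has C(4, 2) = 6 edges. P[all 6 edges red] = (1/2)^6, and likewise for blue, so P[monochromatic] = 2·(1/2)^6 = 2^{1 − 6} = 1/32.
By linearity of expectation: E[X] = C(53, 4) · 2^{1 − 6} = 292825 · 1/32 = 292825/32.
Numerically: E[X] ≈ 9150.781250.

E[X] = C(53,4)·2^(1−C(4,2)) = 292825/32 ≈ 9150.781250.


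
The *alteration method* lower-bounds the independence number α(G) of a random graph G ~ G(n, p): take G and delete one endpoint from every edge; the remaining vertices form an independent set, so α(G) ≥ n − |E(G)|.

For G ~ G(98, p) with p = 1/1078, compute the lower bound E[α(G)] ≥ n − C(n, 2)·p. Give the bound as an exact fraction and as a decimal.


E[|E(G)|] = C(98, 2)·p = 4753 · (1/1078) = 97/22.
E[α(G)] ≥ n − E[|E(G)|] = 98 − 97/22 = 2059/22.
Numerically: ≈ 93.590909.
(This is only a lower bound; the true E[α(G)] may be larger.)

E[α(G)] ≥ 2059/22 ≈ 93.590909.


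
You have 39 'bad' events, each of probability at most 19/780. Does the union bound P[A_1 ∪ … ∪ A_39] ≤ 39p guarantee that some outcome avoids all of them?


Union bound: P[∪_{i=1}^{39} A_i] ≤ Σ_i P[A_i] ≤ 39·p = 39·(19/780) = 19/20.
Numerically: 19/20 ≈ 0.95000.
Is 19/20 < 1? YES.
Since P[∪ A_i] ≤ 19/20 < 1, the complement has P[∩ A_i^c] ≥ 1 − 19/20 = 1/20 > 0, so some outcome avoids every A_i.

39·p = 19/20 ≈ 0.95000; existence CERTIFIED by the union bound.


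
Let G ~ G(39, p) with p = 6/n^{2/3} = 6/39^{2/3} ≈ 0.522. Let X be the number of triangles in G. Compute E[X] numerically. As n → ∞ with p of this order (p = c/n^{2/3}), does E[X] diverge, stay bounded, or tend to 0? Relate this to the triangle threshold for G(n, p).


Number of potential triangles: C(39, 3) = 9139.
Each occurs with probability p³ ≈ (0.522)³ ≈ 1.42012e-01.
By linearity: E[X] = C(39, 3)·p³ ≈ 9139 · 1.42012e-01 ≈ 1297.846.
Since α = 2/3 < 1, p = c/n^{2/3} ≫ 1/n is above the triangle threshold p ~ 1/n. Asymptotically E[X] ~ (c³/6)·n^{3(1−α)} = (6³/6)·n^{1} → ∞; triangles are abundant w.h.p.

E[X] ≈ 1297.846; in regime p = Θ(1/n^{2/3}) E[X] diverges (above the triangle threshold p ~ 1/n).


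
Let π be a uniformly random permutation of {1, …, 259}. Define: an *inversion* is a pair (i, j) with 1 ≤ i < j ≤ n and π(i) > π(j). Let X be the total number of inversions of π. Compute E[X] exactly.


Write X = Σ X_I over the C(259, 2) = 33411 pairs i < j, with X_I the indicator of one inversion.
There are 33411 indicators.
For each fixed pair i < j, the values π(i) and π(j) are two distinct elements of {1, …, 259} in uniformly random order; by symmetry P[π(i) > π(j)] = 1/2.
By linearity: E[X] = 33411 · (1/2) = C(259, 2) · (1/2) = 33411/2 = 33411/2 ≈ 16705.50000.

E[X] = 33411/2 = 16705.50000.


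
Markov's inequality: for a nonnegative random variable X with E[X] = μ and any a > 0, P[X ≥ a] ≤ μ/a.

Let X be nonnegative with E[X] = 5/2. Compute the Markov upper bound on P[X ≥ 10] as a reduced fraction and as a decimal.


μ = E[X] = 5/2, a = 10.
Markov: P[X ≥ 10] ≤ μ/a = (5/2)/10 = 1/4.
Numerically: ≈ 0.2500.
(Since a = 10 > μ = 2.5000, the bound 1/4 is < 1 and informative.)

P[X ≥ 10] ≤ 1/4 ≈ 0.2500.


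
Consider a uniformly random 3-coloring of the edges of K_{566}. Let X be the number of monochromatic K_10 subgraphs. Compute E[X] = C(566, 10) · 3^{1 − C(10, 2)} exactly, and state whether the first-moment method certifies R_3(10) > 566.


E[X] = C(566, 10) · 3^{1 − 45} = 858376364549067965458 · 3^{−44} = 858376364549067965458/984770902183611232881.
As a reduced fraction: E[X] = 858376364549067965458/984770902183611232881 ≈ 0.871651.
Is E[X] < 1? YES.
Since E[X] < 1, there exists a 3-coloring of K_{566} with no monochromatic K_10; hence R_3(10) > 566.

E[X] = 858376364549067965458/984770902183611232881 ≈ 0.871651; E[X] < 1, so R_3(10) > 566.


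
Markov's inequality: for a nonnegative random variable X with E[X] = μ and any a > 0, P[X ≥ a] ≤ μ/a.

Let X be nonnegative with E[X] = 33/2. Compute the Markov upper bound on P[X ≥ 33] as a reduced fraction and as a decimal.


μ = E[X] = 33/2, a = 33.
Markov: P[X ≥ 33] ≤ μ/a = (33/2)/33 = 1/2.
Numerically: ≈ 0.50000.
(Since a = 33 > μ = 16.50000, the bound 1/2 is < 1 and informative.)

P[X ≥ 33] ≤ 1/2 ≈ 0.50000.


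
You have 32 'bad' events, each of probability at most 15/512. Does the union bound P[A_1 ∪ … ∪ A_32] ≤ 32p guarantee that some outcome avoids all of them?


Union bound: P[∪_{i=1}^{32} A_i] ≤ Σ_i P[A_i] ≤ 32·p = 32·(15/512) = 15/16.
Numerically: 15/16 ≈ 0.93750.
Is 15/16 < 1? YES.
Since P[∪ A_i] ≤ 15/16 < 1, the complement has P[∩ A_i^c] ≥ 1 − 15/16 = 1/16 > 0, so some outcome avoids every A_i.

32·p = 15/16 ≈ 0.93750; existence CERTIFIED by the union bound.


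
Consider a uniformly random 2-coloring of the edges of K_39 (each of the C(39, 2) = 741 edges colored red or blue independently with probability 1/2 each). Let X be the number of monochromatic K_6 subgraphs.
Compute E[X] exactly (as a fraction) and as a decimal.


Let X = Σ_S X_S over the C(39, 6) = 3262623 subsets S of size 6, where X_S = 1 if the K_6 on S is monochromatic.
For a fixed S, the K_6 on S has C(6, 2) = 15 edges. P[all 15 edges red] = (1/2)^15, and likewise for blue, so P[monochromatic] = 2·(1/2)^15 = 2^{1 − 15} = 1/16384.
By linearity: E[X] = C(39, 6) · 2^{1 − 15} = 3262623 · 1/16384 = 3262623/16384.
Numerically: E[X] ≈ 199.13470.

E[X] = C(39,6)·2^(1−C(6,2)) = 3262623/16384 ≈ 199.13470.


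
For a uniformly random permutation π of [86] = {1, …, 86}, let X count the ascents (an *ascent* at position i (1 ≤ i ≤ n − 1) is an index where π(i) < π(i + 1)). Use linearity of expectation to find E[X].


Write X = Σ X_I over i = 1, …, 85, with X_I the indicator of one ascent.
There are 85 indicators.
For each fixed i, the pair (π(i), π(i+1)) is a uniformly random ordered pair of distinct values from {1, …, 86}; by symmetry P[π(i) < π(i+1)] = 1/2.
By linearity: E[X] = 85 · (1/2) = (86 − 1) · (1/2) = 85/2 ≈ 42.500000.

E[X] = 85/2 = 42.500000.


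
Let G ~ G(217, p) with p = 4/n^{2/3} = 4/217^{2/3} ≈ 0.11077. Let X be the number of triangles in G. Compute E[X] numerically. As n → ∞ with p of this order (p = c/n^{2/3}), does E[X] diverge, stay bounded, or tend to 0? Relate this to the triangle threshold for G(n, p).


Number of potential triangles: C(217, 3) = 1679580.
Each occurs with probability p³ ≈ (0.11077)³ ≈ 1.3591285e-03.
By linearity: E[X] = C(217, 3)·p³ ≈ 1679580 · 1.3591285e-03 ≈ 2282.76498.
Since α = 2/3 < 1, p = c/n^{2/3} ≫ 1/n is above the triangle threshold p ~ 1/n. Asymptotically E[X] ~ (c³/6)·n^{3(1−α)} = (4³/6)·n^{1} → ∞; triangles are abundant w.h.p.

E[X] ≈ 2282.76498; in regime p = Θ(1/n^{2/3}) E[X] diverges (above the triangle threshold p ~ 1/n).


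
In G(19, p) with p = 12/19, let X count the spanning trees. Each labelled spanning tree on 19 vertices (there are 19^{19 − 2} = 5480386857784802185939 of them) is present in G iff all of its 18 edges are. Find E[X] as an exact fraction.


K_19 has 19^{19 − 2} = 5480386857784802185939 labelled spanning trees.
For each such spanning tree H, let X_H = 1 if all 18 edges of H are present in G. Then P[X_H = 1] = p^{18} = (12/19)^{18} = 26623333280885243904/104127350297911241532841.
Summing the indicators: E[X] = Σ_H E[X_H] = 5480386857784802185939 · p^{18} = 5480386857784802185939 · 26623333280885243904/104127350297911241532841 = 26623333280885243904/19.
Numerically: E[X] ≈ 1.401e+18.

E[X] = 5480386857784802185939 · (12/19)^{18} = 26623333280885243904/19 ≈ 1.401e+18.


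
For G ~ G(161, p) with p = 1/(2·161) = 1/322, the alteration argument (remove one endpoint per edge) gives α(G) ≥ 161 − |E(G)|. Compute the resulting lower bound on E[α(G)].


E[|E(G)|] = C(161, 2)·p = 12880 · (1/322) = 40.
E[α(G)] ≥ n − E[|E(G)|] = 161 − 40 = 121.
Numerically: ≈ 121.00000.
(This is only a lower bound; the true E[α(G)] may be larger.)

E[α(G)] ≥ 121 ≈ 121.00000.


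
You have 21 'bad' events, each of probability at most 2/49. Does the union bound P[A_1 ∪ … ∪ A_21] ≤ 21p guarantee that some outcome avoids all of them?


Union bound: P[∪_{i=1}^{21} A_i] ≤ Σ_i P[A_i] ≤ 21·p = 21·(2/49) = 6/7.
Numerically: 6/7 ≈ 0.857.
Is 6/7 < 1? YES.
Since P[∪ A_i] ≤ 6/7 < 1, the complement has P[∩ A_i^c] ≥ 1 − 6/7 = 1/7 > 0, so some outcome avoids every A_i.

21·p = 6/7 ≈ 0.857; existence CERTIFIED by the union bound.


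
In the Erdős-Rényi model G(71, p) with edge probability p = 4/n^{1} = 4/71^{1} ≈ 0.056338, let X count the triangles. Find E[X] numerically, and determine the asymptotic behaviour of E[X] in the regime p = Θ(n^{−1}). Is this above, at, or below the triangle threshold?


Number of potential triangles: C(71, 3) = 57155.
Each occurs with probability p³ ≈ (0.056338)³ ≈ 1.78815404e-04.
By linearity: E[X] = C(71, 3)·p³ ≈ 57155 · 1.78815404e-04 ≈ 10.220194.
Here α = 1, so p = 4/n is exactly at the triangle threshold p ~ 1/n. Asymptotically E[X] → c³/6 = 4³/6 = 32/3 ≈ 10.666667, a bounded constant. In this regime the triangle count is asymptotically Poisson(c³/6).

E[X] ≈ 10.220194; in regime p = Θ(1/n^{1}) E[X] stays bounded (at the triangle threshold p ~ 1/n).


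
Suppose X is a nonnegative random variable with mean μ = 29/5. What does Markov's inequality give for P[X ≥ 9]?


μ = E[X] = 29/5, a = 9.
Markov: P[X ≥ 9] ≤ μ/a = (29/5)/9 = 29/45.
Numerically: ≈ 0.6444.
(Since a = 9 > μ = 5.8000, the bound 29/45 is < 1 and informative.)

P[X ≥ 9] ≤ 29/45 ≈ 0.6444.


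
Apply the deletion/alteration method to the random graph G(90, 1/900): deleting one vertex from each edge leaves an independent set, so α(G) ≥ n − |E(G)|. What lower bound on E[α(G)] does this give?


E[|E(G)|] = C(90, 2)·p = 4005 · (1/900) = 89/20.
E[α(G)] ≥ n − E[|E(G)|] = 90 − 89/20 = 1711/20.
Numerically: ≈ 85.550.
(This is only a lower bound; the true E[α(G)] may be larger.)

E[α(G)] ≥ 1711/20 ≈ 85.550.


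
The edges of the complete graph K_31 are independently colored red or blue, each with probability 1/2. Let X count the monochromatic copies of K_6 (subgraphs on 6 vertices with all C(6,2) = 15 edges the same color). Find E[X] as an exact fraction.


Let X = Σ_S X_S over the C(31, 6) = 736281 subsets S of size 6, where X_S = 1 if the K_6 on S is monochromatic.
For a fixed S, the K_6 on S has C(6, 2) = 15 edges. P[all 15 edges red] = (1/2)^15, and likewise for blue, so P[monochromatic] = 2·(1/2)^15 = 2^{1 − 15} = 1/16384.
By linearity of expectation: E[X] = C(31, 6) · 2^{1 − 15} = 736281 · 1/16384 = 736281/16384.
Numerically: E[X] ≈ 44.939.

E[X] = C(31,6)·2^(1−C(6,2)) = 736281/16384 ≈ 44.939.


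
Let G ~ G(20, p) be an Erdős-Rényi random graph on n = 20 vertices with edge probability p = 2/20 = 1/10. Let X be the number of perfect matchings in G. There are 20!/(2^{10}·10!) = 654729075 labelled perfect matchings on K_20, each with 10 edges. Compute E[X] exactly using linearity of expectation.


K_20 has 20!/(2^{10}·10!) = 654729075 labelled perfect matchings.
For each such perfect matching H, let X_H = 1 if all 10 edges of H are present in G. Then P[X_H = 1] = p^{10} = (1/10)^{10} = 1/10000000000.
Summing the indicators: E[X] = Σ_H E[X_H] = 654729075 · p^{10} = 654729075 · 1/10000000000 = 26189163/400000000.
Numerically: E[X] ≈ 0.0654729.

E[X] = 654729075 · (1/10)^{10} = 26189163/400000000 ≈ 0.0654729.


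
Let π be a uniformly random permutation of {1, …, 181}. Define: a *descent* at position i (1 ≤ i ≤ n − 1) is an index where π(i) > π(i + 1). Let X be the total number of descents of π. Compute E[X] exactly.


Write X = Σ X_I over i = 1, …, 180, with X_I the indicator of one descent.
There are 180 indicators.
For each fixed i, the pair (π(i), π(i+1)) is a uniformly random ordered pair of distinct values from {1, …, 181}; by symmetry P[π(i) > π(i+1)] = 1/2.
By linearity: E[X] = 180 · (1/2) = (181 − 1) · (1/2) = 90 ≈ 90.000.

E[X] = 90 = 90.000.


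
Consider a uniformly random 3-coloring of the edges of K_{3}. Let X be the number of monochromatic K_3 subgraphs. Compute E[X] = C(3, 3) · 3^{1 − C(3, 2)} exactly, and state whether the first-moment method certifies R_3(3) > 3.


E[X] = C(3, 3) · 3^{1 − 3} = 1 · 3^{−2} = 1/9.
As a reduced fraction: E[X] = 1/9 ≈ 0.11111.
Is E[X] < 1? YES.
Since E[X] < 1, there exists a 3-coloring of K_{3} with no monochromatic K_3; hence R_3(3) > 3.

E[X] = 1/9 ≈ 0.11111; E[X] < 1, so R_3(3) > 3.


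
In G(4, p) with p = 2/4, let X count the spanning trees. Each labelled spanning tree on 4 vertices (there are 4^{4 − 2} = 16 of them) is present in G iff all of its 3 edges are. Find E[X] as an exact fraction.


K_4 has 4^{4 − 2} = 16 labelled spanning trees.
For each such spanning tree H, let X_H = 1 if all 3 edges of H are present in G. Then P[X_H = 1] = p^{3} = (1/2)^{3} = 1/8.
Summing the indicators: E[X] = Σ_H E[X_H] = 16 · p^{3} = 16 · 1/8 = 2.
Numerically: E[X] ≈ 2.

E[X] = 16 · (1/2)^{3} = 2 ≈ 2.


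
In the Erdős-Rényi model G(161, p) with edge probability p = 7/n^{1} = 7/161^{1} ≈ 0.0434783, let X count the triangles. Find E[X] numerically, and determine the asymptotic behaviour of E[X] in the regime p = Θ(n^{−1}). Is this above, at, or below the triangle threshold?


Number of potential triangles: C(161, 3) = 682640.
Each occurs with probability p³ ≈ (0.0434783)³ ≈ 8.21895291e-05.
By linearity: E[X] = C(161, 3)·p³ ≈ 682640 · 8.21895291e-05 ≈ 56.105860.
Here α = 1, so p = 7/n is exactly at the triangle threshold p ~ 1/n. Asymptotically E[X] → c³/6 = 7³/6 = 343/6 ≈ 57.166667, a bounded constant. In this regime the triangle count is asymptotically Poisson(c³/6).

E[X] ≈ 56.105860; in regime p = Θ(1/n^{1}) E[X] stays bounded (at the triangle threshold p ~ 1/n).


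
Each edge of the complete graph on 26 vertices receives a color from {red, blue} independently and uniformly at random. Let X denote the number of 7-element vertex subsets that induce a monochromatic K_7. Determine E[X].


Let X = Σ_S X_S over the C(26, 7) = 657800 subsets S of size 7, where X_S = 1 if the K_7 on S is monochromatic.
For a fixed S, the K_7 on S has C(7, 2) = 21 edges. P[all 21 edges red] = (1/2)^21, and likewise for blue, so P[monochromatic] = 2·(1/2)^21 = 2^{1 − 21} = 1/1048576.
By linearity of expectation: E[X] = C(26, 7) · 2^{1 − 21} = 657800 · 1/1048576 = 82225/131072.
Numerically: E[X] ≈ 0.62733.

E[X] = C(26,7)·2^(1−C(7,2)) = 82225/131072 ≈ 0.62733.


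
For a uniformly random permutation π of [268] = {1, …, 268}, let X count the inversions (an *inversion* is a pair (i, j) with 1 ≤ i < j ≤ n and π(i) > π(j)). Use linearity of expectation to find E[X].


Write X = Σ X_I over the C(268, 2) = 35778 pairs i < j, with X_I the indicator of one inversion.
There are 35778 indicators.
For each fixed pair i < j, the values π(i) and π(j) are two distinct elements of {1, …, 268} in uniformly random order; by symmetry P[π(i) > π(j)] = 1/2.
By linearity: E[X] = 35778 · (1/2) = C(268, 2) · (1/2) = 35778/2 = 17889 ≈ 17889.0000.

E[X] = 17889 = 17889.0000.


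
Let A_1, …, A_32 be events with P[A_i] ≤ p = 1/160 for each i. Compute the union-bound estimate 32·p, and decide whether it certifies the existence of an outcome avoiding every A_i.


Union bound: P[∪_{i=1}^{32} A_i] ≤ Σ_i P[A_i] ≤ 32·p = 32·(1/160) = 1/5.
Numerically: 1/5 ≈ 0.20000.
Is 1/5 < 1? YES.
Since P[∪ A_i] ≤ 1/5 < 1, the complement has P[∩ A_i^c] ≥ 1 − 1/5 = 4/5 > 0, so some outcome avoids every A_i.

32·p = 1/5 ≈ 0.20000; existence CERTIFIED by the union bound.


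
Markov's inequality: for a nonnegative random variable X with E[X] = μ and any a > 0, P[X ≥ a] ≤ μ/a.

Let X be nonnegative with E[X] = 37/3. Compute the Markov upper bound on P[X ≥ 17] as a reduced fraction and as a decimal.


μ = E[X] = 37/3, a = 17.
Markov: P[X ≥ 17] ≤ μ/a = (37/3)/17 = 37/51.
Numerically: ≈ 0.725490.
(Since a = 17 > μ = 12.333333, the bound 37/51 is < 1 and informative.)

P[X ≥ 17] ≤ 37/51 ≈ 0.725490.


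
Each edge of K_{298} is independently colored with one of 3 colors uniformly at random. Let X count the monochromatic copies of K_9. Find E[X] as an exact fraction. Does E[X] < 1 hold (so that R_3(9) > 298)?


E[X] = C(298, 9) · 3^{1 − 36} = 45207677551849890 · 3^{−35} = 45207677551849890/50031545098999707.
As a reduced fraction: E[X] = 15069225850616630/16677181699666569 ≈ 0.904.
Is E[X] < 1? YES.
Since E[X] < 1, there exists a 3-coloring of K_{298} with no monochromatic K_9; hence R_3(9) > 298.

E[X] = 15069225850616630/16677181699666569 ≈ 0.904; E[X] < 1, so R_3(9) > 298.


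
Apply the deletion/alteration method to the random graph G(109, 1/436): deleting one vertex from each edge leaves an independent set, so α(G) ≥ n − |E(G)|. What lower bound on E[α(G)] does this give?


E[|E(G)|] = C(109, 2)·p = 5886 · (1/436) = 27/2.
E[α(G)] ≥ n − E[|E(G)|] = 109 − 27/2 = 191/2.
Numerically: ≈ 95.50000.
(This is only a lower bound; the true E[α(G)] may be larger.)

E[α(G)] ≥ 191/2 ≈ 95.50000.


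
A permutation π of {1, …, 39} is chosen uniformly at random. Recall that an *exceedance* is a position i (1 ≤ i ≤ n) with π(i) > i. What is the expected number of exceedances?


Write X = Σ_{i=1}^{39} X_i, where X_i = 1_{π(i) > i}.
For each fixed i, π(i) is uniform over {1, …, 39} (marginal of a uniform permutation), so P[π(i) > i] = (n − i)/n. Summing: Σ_{i=1}^{39} (n − i)/n = (0 + 1 + … + 38)/39 = 39(39 − 1)/(2·39) = (39 − 1)/2.
Hence E[X] = Σ_{i=1}^{39} (39 − i)/39 = 19 ≈ 19.0000.

E[X] = 19 = 19.0000.


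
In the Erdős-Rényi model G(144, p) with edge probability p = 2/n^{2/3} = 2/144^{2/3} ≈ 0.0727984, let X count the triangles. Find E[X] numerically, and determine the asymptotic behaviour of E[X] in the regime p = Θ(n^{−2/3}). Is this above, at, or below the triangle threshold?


Number of potential triangles: C(144, 3) = 487344.
Each occurs with probability p³ ≈ (0.0727984)³ ≈ 3.85802469e-04.
By linearity: E[X] = C(144, 3)·p³ ≈ 487344 · 3.85802469e-04 ≈ 188.018519.
Since α = 2/3 < 1, p = c/n^{2/3} ≫ 1/n is above the triangle threshold p ~ 1/n. Asymptotically E[X] ~ (c³/6)·n^{3(1−α)} = (2³/6)·n^{1} → ∞; triangles are abundant w.h.p.

E[X] ≈ 188.018519; in regime p = Θ(1/n^{2/3}) E[X] diverges (above the triangle threshold p ~ 1/n).


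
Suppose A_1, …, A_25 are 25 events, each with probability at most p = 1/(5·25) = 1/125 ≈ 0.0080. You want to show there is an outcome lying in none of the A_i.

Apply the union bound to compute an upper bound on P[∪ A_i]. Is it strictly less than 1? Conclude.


Union bound: P[∪_{i=1}^{25} A_i] ≤ Σ_i P[A_i] ≤ 25·p = 25·(1/125) = 1/5.
Numerically: 1/5 ≈ 0.2000.
Is 1/5 < 1? YES.
Since P[∪ A_i] ≤ 1/5 < 1, the complement has P[∩ A_i^c] ≥ 1 − 1/5 = 4/5 > 0, so some outcome avoids every A_i.

25·p = 1/5 ≈ 0.2000; existence CERTIFIED by the union bound.


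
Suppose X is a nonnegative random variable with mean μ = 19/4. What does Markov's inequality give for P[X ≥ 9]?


μ = E[X] = 19/4, a = 9.
Markov: P[X ≥ 9] ≤ μ/a = (19/4)/9 = 19/36.
Numerically: ≈ 0.5278.
(Since a = 9 > μ = 4.7500, the bound 19/36 is < 1 and informative.)

P[X ≥ 9] ≤ 19/36 ≈ 0.5278.


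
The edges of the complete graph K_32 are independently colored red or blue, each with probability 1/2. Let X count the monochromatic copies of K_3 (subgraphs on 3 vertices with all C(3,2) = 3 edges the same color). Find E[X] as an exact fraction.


Let X = Σ_S X_S over the C(32, 3) = 4960 subsets S of size 3, where X_S = 1 if the K_3 on S is monochromatic.
For a fixed S, the K_3 on S has C(3, 2) = 3 edges. P[all 3 edges red] = (1/2)^3, and likewise for blue, so P[monochromatic] = 2·(1/2)^3 = 2^{1 − 3} = 1/4.
By linearity: E[X] = C(32, 3) · 2^{1 − 3} = 4960 · 1/4 = 1240.
Numerically: E[X] ≈ 1240.000.

E[X] = C(32,3)·2^(1−C(3,2)) = 1240 ≈ 1240.000.


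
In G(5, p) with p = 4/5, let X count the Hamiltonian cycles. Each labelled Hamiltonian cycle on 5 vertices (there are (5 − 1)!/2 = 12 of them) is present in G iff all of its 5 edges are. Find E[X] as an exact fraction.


K_5 has (5 − 1)!/2 = 12 labelled Hamiltonian cycles.
For each such Hamiltonian cycle H, let X_H = 1 if all 5 edges of H are present in G. Then P[X_H = 1] = p^{5} = (4/5)^{5} = 1024/3125.
Summing the indicators: E[X] = Σ_H E[X_H] = 12 · p^{5} = 12 · 1024/3125 = 12288/3125.
Numerically: E[X] ≈ 3.932.

E[X] = 12 · (4/5)^{5} = 12288/3125 ≈ 3.932.


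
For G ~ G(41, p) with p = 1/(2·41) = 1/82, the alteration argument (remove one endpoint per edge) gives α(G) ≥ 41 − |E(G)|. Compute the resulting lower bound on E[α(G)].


E[|E(G)|] = C(41, 2)·p = 820 · (1/82) = 10.
E[α(G)] ≥ n − E[|E(G)|] = 41 − 10 = 31.
Numerically: ≈ 31.0000.
(This is only a lower bound; the true E[α(G)] may be larger.)

E[α(G)] ≥ 31 ≈ 31.0000.


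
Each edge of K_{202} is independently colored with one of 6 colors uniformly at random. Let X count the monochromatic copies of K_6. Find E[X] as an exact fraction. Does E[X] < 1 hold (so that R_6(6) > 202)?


E[X] = C(202, 6) · 6^{1 − 15} = 87544611330 · 6^{−14} = 87544611330/78364164096.
As a reduced fraction: E[X] = 14590768555/13060694016 ≈ 1.1171511.
Is E[X] < 1? NO.
Since E[X] ≥ 1, the first-moment bound is inconclusive at n = 202; it does NOT by itself certify R_6(6) > 202.

E[X] = 14590768555/13060694016 ≈ 1.1171511; E[X] ≥ 1; first-moment method inconclusive here.


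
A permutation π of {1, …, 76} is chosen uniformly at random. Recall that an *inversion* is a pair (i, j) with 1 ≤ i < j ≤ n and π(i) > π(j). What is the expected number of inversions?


Write X = Σ X_I over the C(76, 2) = 2850 pairs i < j, with X_I the indicator of one inversion.
There are 2850 indicators.
For each fixed pair i < j, the values π(i) and π(j) are two distinct elements of {1, …, 76} in uniformly random order; by symmetry P[π(i) > π(j)] = 1/2.
By linearity: E[X] = 2850 · (1/2) = C(76, 2) · (1/2) = 2850/2 = 1425 ≈ 1425.00000.

E[X] = 1425 = 1425.00000.


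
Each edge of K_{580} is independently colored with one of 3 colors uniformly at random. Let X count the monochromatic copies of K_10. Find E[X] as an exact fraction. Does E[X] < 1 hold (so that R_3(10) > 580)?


E[X] = C(580, 10) · 3^{1 − 45} = 1098085496704252547920 · 3^{−44} = 1098085496704252547920/984770902183611232881.
As a reduced fraction: E[X] = 1098085496704252547920/984770902183611232881 ≈ 1.1150670.
Is E[X] < 1? NO.
Since E[X] ≥ 1, the first-moment bound is inconclusive at n = 580; it does NOT by itself certify R_3(10) > 580.

E[X] = 1098085496704252547920/984770902183611232881 ≈ 1.1150670; E[X] ≥ 1; first-moment method inconclusive here.


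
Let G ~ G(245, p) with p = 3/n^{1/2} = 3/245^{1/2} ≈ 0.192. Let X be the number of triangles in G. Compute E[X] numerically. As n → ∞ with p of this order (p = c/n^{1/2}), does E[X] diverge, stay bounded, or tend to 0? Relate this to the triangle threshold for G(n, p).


Number of potential triangles: C(245, 3) = 2421090.
Each occurs with probability p³ ≈ (0.192)³ ≈ 7.04068e-03.
By linearity: E[X] = C(245, 3)·p³ ≈ 2421090 · 7.04068e-03 ≈ 17046.121.
Since α = 1/2 < 1, p = c/n^{1/2} ≫ 1/n is above the triangle threshold p ~ 1/n. Asymptotically E[X] ~ (c³/6)·n^{3(1−α)} = (3³/6)·n^{1.5} → ∞; triangles are abundant w.h.p.

E[X] ≈ 17046.121; in regime p = Θ(1/n^{1/2}) E[X] diverges (above the triangle threshold p ~ 1/n).


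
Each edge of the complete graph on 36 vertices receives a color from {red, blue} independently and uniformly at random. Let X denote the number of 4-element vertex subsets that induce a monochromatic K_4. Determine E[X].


Let X = Σ_S X_S over the C(36, 4) = 58905 subsets S of size 4, where X_S = 1 if the K_4 on S is monochromatic.
For a fixed S, the K_4 on S has C(4, 2) = 6 edges. P[all 6 edges red] = (1/2)^6, and likewise for blue, so P[monochromatic] = 2·(1/2)^6 = 2^{1 − 6} = 1/32.
By linearity: E[X] = C(36, 4) · 2^{1 − 6} = 58905 · 1/32 = 58905/32.
Numerically: E[X] ≈ 1840.78125.

E[X] = C(36,4)·2^(1−C(4,2)) = 58905/32 ≈ 1840.78125.


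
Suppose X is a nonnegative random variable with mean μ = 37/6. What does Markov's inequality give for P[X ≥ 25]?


μ = E[X] = 37/6, a = 25.
Markov: P[X ≥ 25] ≤ μ/a = (37/6)/25 = 37/150.
Numerically: ≈ 0.24667.
(Since a = 25 > μ = 6.16667, the bound 37/150 is < 1 and informative.)

P[X ≥ 25] ≤ 37/150 ≈ 0.24667.


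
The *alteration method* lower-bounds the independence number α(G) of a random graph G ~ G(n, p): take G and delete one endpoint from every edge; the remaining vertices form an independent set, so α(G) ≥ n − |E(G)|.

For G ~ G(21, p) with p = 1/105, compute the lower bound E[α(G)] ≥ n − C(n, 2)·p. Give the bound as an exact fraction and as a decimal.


E[|E(G)|] = C(21, 2)·p = 210 · (1/105) = 2.
E[α(G)] ≥ n − E[|E(G)|] = 21 − 2 = 19.
Numerically: ≈ 19.00000.
(This is only a lower bound; the true E[α(G)] may be larger.)

E[α(G)] ≥ 19 ≈ 19.00000.


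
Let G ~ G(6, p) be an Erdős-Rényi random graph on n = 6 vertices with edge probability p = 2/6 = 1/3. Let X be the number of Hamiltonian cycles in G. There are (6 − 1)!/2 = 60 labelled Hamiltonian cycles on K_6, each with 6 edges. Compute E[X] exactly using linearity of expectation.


K_6 has (6 − 1)!/2 = 60 labelled Hamiltonian cycles.
For each such Hamiltonian cycle H, let X_H = 1 if all 6 edges of H are present in G. Then P[X_H = 1] = p^{6} = (1/3)^{6} = 1/729.
By linearity of expectation: E[X] = Σ_H E[X_H] = 60 · p^{6} = 60 · 1/729 = 20/243.
Numerically: E[X] ≈ 0.0823.

E[X] = 60 · (1/3)^{6} = 20/243 ≈ 0.0823.


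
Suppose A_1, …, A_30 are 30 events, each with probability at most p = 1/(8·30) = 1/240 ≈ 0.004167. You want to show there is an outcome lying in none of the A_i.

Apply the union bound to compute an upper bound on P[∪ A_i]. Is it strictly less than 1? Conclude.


Union bound: P[∪_{i=1}^{30} A_i] ≤ Σ_i P[A_i] ≤ 30·p = 30·(1/240) = 1/8.
Numerically: 1/8 ≈ 0.125000.
Is 1/8 < 1? YES.
Since P[∪ A_i] ≤ 1/8 < 1, the complement has P[∩ A_i^c] ≥ 1 − 1/8 = 7/8 > 0, so some outcome avoids every A_i.

30·p = 1/8 ≈ 0.125000; existence CERTIFIED by the union bound.


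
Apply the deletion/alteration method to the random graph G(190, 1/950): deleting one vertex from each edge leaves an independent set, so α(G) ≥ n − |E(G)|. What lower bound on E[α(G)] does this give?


E[|E(G)|] = C(190, 2)·p = 17955 · (1/950) = 189/10.
E[α(G)] ≥ n − E[|E(G)|] = 190 − 189/10 = 1711/10.
Numerically: ≈ 171.100000.
(This is only a lower bound; the true E[α(G)] may be larger.)

E[α(G)] ≥ 1711/10 ≈ 171.100000.


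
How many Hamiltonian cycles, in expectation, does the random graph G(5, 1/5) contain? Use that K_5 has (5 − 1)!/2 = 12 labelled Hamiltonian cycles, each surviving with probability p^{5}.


K_5 has (5 − 1)!/2 = 12 labelled Hamiltonian cycles.
For each such Hamiltonian cycle H, let X_H = 1 if all 5 edges of H are present in G. Then P[X_H = 1] = p^{5} = (1/5)^{5} = 1/3125.
By linearity: E[X] = Σ_H E[X_H] = 12 · p^{5} = 12 · 1/3125 = 12/3125.
Numerically: E[X] ≈ 0.00384.

E[X] = 12 · (1/5)^{5} = 12/3125 ≈ 0.00384.


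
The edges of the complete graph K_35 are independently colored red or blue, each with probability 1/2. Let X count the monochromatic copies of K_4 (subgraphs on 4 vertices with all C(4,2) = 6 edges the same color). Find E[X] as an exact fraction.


Let X = Σ_S X_S over the C(35, 4) = 52360 subsets S of size 4, where X_S = 1 if the K_4 on S is monochromatic.
For a fixed S, the K_4 on S has C(4, 2) = 6 edges. P[all 6 edges red] = (1/2)^6, and likewise for blue, so P[monochromatic] = 2·(1/2)^6 = 2^{1 − 6} = 1/32.
By linearity: E[X] = C(35, 4) · 2^{1 − 6} = 52360 · 1/32 = 6545/4.
Numerically: E[X] ≈ 1636.250.

E[X] = C(35,4)·2^(1−C(4,2)) = 6545/4 ≈ 1636.250.


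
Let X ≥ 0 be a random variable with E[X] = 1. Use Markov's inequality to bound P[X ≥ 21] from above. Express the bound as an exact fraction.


μ = E[X] = 1, a = 21.
Markov: P[X ≥ 21] ≤ μ/a = (1)/21 = 1/21.
Numerically: ≈ 0.04762.
(Since a = 21 > μ = 1.00000, the bound 1/21 is < 1 and informative.)

P[X ≥ 21] ≤ 1/21 ≈ 0.04762.


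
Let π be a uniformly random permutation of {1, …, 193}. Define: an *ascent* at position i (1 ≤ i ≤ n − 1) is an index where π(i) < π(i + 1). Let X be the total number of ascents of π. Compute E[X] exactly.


Write X = Σ X_I over i = 1, …, 192, with X_I the indicator of one ascent.
There are 192 indicators.
For each fixed i, the pair (π(i), π(i+1)) is a uniformly random ordered pair of distinct values from {1, …, 193}; by symmetry P[π(i) < π(i+1)] = 1/2.
By linearity: E[X] = 192 · (1/2) = (193 − 1) · (1/2) = 96 ≈ 96.000.

E[X] = 96 = 96.000.


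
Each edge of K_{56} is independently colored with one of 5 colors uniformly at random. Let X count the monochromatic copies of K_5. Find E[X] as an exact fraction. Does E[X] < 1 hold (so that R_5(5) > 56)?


E[X] = C(56, 5) · 5^{1 − 10} = 3819816 · 5^{−9} = 3819816/1953125.
As a reduced fraction: E[X] = 3819816/1953125 ≈ 1.95575.
Is E[X] < 1? NO.
Since E[X] ≥ 1, the first-moment bound is inconclusive at n = 56; it does NOT by itself certify R_5(5) > 56.

E[X] = 3819816/1953125 ≈ 1.95575; E[X] ≥ 1; first-moment method inconclusive here.


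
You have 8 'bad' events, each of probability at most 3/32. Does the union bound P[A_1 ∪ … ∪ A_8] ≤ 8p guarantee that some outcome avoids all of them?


Union bound: P[∪_{i=1}^{8} A_i] ≤ Σ_i P[A_i] ≤ 8·p = 8·(3/32) = 3/4.
Numerically: 3/4 ≈ 0.7500000.
Is 3/4 < 1? YES.
Since P[∪ A_i] ≤ 3/4 < 1, the complement has P[∩ A_i^c] ≥ 1 − 3/4 = 1/4 > 0, so some outcome avoids every A_i.

8·p = 3/4 ≈ 0.7500000; existence CERTIFIED by the union bound.


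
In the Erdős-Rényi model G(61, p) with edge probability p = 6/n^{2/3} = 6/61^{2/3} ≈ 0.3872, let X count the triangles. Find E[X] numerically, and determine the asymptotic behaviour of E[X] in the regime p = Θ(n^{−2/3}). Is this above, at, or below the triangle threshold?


Number of potential triangles: C(61, 3) = 35990.
Each occurs with probability p³ ≈ (0.3872)³ ≈ 5.8048912e-02.
By linearity: E[X] = C(61, 3)·p³ ≈ 35990 · 5.8048912e-02 ≈ 2089.18033.
Since α = 2/3 < 1, p = c/n^{2/3} ≫ 1/n is above the triangle threshold p ~ 1/n. Asymptotically E[X] ~ (c³/6)·n^{3(1−α)} = (6³/6)·n^{1} → ∞; triangles are abundant w.h.p.

E[X] ≈ 2089.18033; in regime p = Θ(1/n^{2/3}) E[X] diverges (above the triangle threshold p ~ 1/n).


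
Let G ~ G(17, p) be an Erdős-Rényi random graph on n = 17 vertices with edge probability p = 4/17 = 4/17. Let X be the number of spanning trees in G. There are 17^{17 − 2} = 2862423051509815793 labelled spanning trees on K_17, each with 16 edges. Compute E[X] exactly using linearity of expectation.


K_17 has 17^{17 − 2} = 2862423051509815793 labelled spanning trees.
For each such spanning tree H, let X_H = 1 if all 16 edges of H are present in G. Then P[X_H = 1] = p^{16} = (4/17)^{16} = 4294967296/48661191875666868481.
By linearity: E[X] = Σ_H E[X_H] = 2862423051509815793 · p^{16} = 2862423051509815793 · 4294967296/48661191875666868481 = 4294967296/17.
Numerically: E[X] ≈ 2.526e+08.

E[X] = 2862423051509815793 · (4/17)^{16} = 4294967296/17 ≈ 2.526e+08.


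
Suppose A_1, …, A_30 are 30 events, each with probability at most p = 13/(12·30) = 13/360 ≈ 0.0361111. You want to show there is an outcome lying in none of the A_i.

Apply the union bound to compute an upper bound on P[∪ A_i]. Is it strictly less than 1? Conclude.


Union bound: P[∪_{i=1}^{30} A_i] ≤ Σ_i P[A_i] ≤ 30·p = 30·(13/360) = 13/12.
Numerically: 13/12 ≈ 1.0833333.
Is 13/12 < 1? NO.
Since the bound 13/12 is ≥ 1, the union bound is uninformative here; it does NOT by itself certify existence.

30·p = 13/12 ≈ 1.0833333; existence NOT certified by the union bound.
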